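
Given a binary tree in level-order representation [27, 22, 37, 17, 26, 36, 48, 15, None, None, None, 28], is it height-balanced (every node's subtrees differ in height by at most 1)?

Tree (level-order array): [27, 22, 37, 17, 26, 36, 48, 15, None, None, None, 28]
Definition: a tree is height-balanced if, at every node, |h(left) - h(right)| <= 1 (empty subtree has height -1).
Bottom-up per-node check:
  node 15: h_left=-1, h_right=-1, diff=0 [OK], height=0
  node 17: h_left=0, h_right=-1, diff=1 [OK], height=1
  node 26: h_left=-1, h_right=-1, diff=0 [OK], height=0
  node 22: h_left=1, h_right=0, diff=1 [OK], height=2
  node 28: h_left=-1, h_right=-1, diff=0 [OK], height=0
  node 36: h_left=0, h_right=-1, diff=1 [OK], height=1
  node 48: h_left=-1, h_right=-1, diff=0 [OK], height=0
  node 37: h_left=1, h_right=0, diff=1 [OK], height=2
  node 27: h_left=2, h_right=2, diff=0 [OK], height=3
All nodes satisfy the balance condition.
Result: Balanced


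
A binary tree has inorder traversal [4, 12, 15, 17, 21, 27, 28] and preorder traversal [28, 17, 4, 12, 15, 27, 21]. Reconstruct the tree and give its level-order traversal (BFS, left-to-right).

Inorder:  [4, 12, 15, 17, 21, 27, 28]
Preorder: [28, 17, 4, 12, 15, 27, 21]
Algorithm: preorder visits root first, so consume preorder in order;
for each root, split the current inorder slice at that value into
left-subtree inorder and right-subtree inorder, then recurse.
Recursive splits:
  root=28; inorder splits into left=[4, 12, 15, 17, 21, 27], right=[]
  root=17; inorder splits into left=[4, 12, 15], right=[21, 27]
  root=4; inorder splits into left=[], right=[12, 15]
  root=12; inorder splits into left=[], right=[15]
  root=15; inorder splits into left=[], right=[]
  root=27; inorder splits into left=[21], right=[]
  root=21; inorder splits into left=[], right=[]
Reconstructed level-order: [28, 17, 4, 27, 12, 21, 15]


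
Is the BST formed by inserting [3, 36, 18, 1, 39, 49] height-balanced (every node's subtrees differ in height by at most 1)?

Tree (level-order array): [3, 1, 36, None, None, 18, 39, None, None, None, 49]
Definition: a tree is height-balanced if, at every node, |h(left) - h(right)| <= 1 (empty subtree has height -1).
Bottom-up per-node check:
  node 1: h_left=-1, h_right=-1, diff=0 [OK], height=0
  node 18: h_left=-1, h_right=-1, diff=0 [OK], height=0
  node 49: h_left=-1, h_right=-1, diff=0 [OK], height=0
  node 39: h_left=-1, h_right=0, diff=1 [OK], height=1
  node 36: h_left=0, h_right=1, diff=1 [OK], height=2
  node 3: h_left=0, h_right=2, diff=2 [FAIL (|0-2|=2 > 1)], height=3
Node 3 violates the condition: |0 - 2| = 2 > 1.
Result: Not balanced


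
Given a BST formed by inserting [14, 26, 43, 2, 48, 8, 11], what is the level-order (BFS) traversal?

Tree insertion order: [14, 26, 43, 2, 48, 8, 11]
Tree (level-order array): [14, 2, 26, None, 8, None, 43, None, 11, None, 48]
BFS from the root, enqueuing left then right child of each popped node:
  queue [14] -> pop 14, enqueue [2, 26], visited so far: [14]
  queue [2, 26] -> pop 2, enqueue [8], visited so far: [14, 2]
  queue [26, 8] -> pop 26, enqueue [43], visited so far: [14, 2, 26]
  queue [8, 43] -> pop 8, enqueue [11], visited so far: [14, 2, 26, 8]
  queue [43, 11] -> pop 43, enqueue [48], visited so far: [14, 2, 26, 8, 43]
  queue [11, 48] -> pop 11, enqueue [none], visited so far: [14, 2, 26, 8, 43, 11]
  queue [48] -> pop 48, enqueue [none], visited so far: [14, 2, 26, 8, 43, 11, 48]
Result: [14, 2, 26, 8, 43, 11, 48]


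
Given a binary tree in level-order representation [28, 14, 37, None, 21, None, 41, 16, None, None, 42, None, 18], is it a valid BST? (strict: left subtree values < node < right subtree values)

Level-order array: [28, 14, 37, None, 21, None, 41, 16, None, None, 42, None, 18]
Validate using subtree bounds (lo, hi): at each node, require lo < value < hi,
then recurse left with hi=value and right with lo=value.
Preorder trace (stopping at first violation):
  at node 28 with bounds (-inf, +inf): OK
  at node 14 with bounds (-inf, 28): OK
  at node 21 with bounds (14, 28): OK
  at node 16 with bounds (14, 21): OK
  at node 18 with bounds (16, 21): OK
  at node 37 with bounds (28, +inf): OK
  at node 41 with bounds (37, +inf): OK
  at node 42 with bounds (41, +inf): OK
No violation found at any node.
Result: Valid BST


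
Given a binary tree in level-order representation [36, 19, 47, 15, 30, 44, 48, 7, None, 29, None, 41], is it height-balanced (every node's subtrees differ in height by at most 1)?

Tree (level-order array): [36, 19, 47, 15, 30, 44, 48, 7, None, 29, None, 41]
Definition: a tree is height-balanced if, at every node, |h(left) - h(right)| <= 1 (empty subtree has height -1).
Bottom-up per-node check:
  node 7: h_left=-1, h_right=-1, diff=0 [OK], height=0
  node 15: h_left=0, h_right=-1, diff=1 [OK], height=1
  node 29: h_left=-1, h_right=-1, diff=0 [OK], height=0
  node 30: h_left=0, h_right=-1, diff=1 [OK], height=1
  node 19: h_left=1, h_right=1, diff=0 [OK], height=2
  node 41: h_left=-1, h_right=-1, diff=0 [OK], height=0
  node 44: h_left=0, h_right=-1, diff=1 [OK], height=1
  node 48: h_left=-1, h_right=-1, diff=0 [OK], height=0
  node 47: h_left=1, h_right=0, diff=1 [OK], height=2
  node 36: h_left=2, h_right=2, diff=0 [OK], height=3
All nodes satisfy the balance condition.
Result: Balanced


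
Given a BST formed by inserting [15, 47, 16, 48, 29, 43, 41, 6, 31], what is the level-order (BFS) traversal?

Tree insertion order: [15, 47, 16, 48, 29, 43, 41, 6, 31]
Tree (level-order array): [15, 6, 47, None, None, 16, 48, None, 29, None, None, None, 43, 41, None, 31]
BFS from the root, enqueuing left then right child of each popped node:
  queue [15] -> pop 15, enqueue [6, 47], visited so far: [15]
  queue [6, 47] -> pop 6, enqueue [none], visited so far: [15, 6]
  queue [47] -> pop 47, enqueue [16, 48], visited so far: [15, 6, 47]
  queue [16, 48] -> pop 16, enqueue [29], visited so far: [15, 6, 47, 16]
  queue [48, 29] -> pop 48, enqueue [none], visited so far: [15, 6, 47, 16, 48]
  queue [29] -> pop 29, enqueue [43], visited so far: [15, 6, 47, 16, 48, 29]
  queue [43] -> pop 43, enqueue [41], visited so far: [15, 6, 47, 16, 48, 29, 43]
  queue [41] -> pop 41, enqueue [31], visited so far: [15, 6, 47, 16, 48, 29, 43, 41]
  queue [31] -> pop 31, enqueue [none], visited so far: [15, 6, 47, 16, 48, 29, 43, 41, 31]
Result: [15, 6, 47, 16, 48, 29, 43, 41, 31]


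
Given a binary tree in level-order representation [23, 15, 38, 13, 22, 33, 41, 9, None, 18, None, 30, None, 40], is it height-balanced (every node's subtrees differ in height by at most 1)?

Tree (level-order array): [23, 15, 38, 13, 22, 33, 41, 9, None, 18, None, 30, None, 40]
Definition: a tree is height-balanced if, at every node, |h(left) - h(right)| <= 1 (empty subtree has height -1).
Bottom-up per-node check:
  node 9: h_left=-1, h_right=-1, diff=0 [OK], height=0
  node 13: h_left=0, h_right=-1, diff=1 [OK], height=1
  node 18: h_left=-1, h_right=-1, diff=0 [OK], height=0
  node 22: h_left=0, h_right=-1, diff=1 [OK], height=1
  node 15: h_left=1, h_right=1, diff=0 [OK], height=2
  node 30: h_left=-1, h_right=-1, diff=0 [OK], height=0
  node 33: h_left=0, h_right=-1, diff=1 [OK], height=1
  node 40: h_left=-1, h_right=-1, diff=0 [OK], height=0
  node 41: h_left=0, h_right=-1, diff=1 [OK], height=1
  node 38: h_left=1, h_right=1, diff=0 [OK], height=2
  node 23: h_left=2, h_right=2, diff=0 [OK], height=3
All nodes satisfy the balance condition.
Result: Balanced


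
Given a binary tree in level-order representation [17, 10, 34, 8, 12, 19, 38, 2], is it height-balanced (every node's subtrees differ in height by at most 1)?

Tree (level-order array): [17, 10, 34, 8, 12, 19, 38, 2]
Definition: a tree is height-balanced if, at every node, |h(left) - h(right)| <= 1 (empty subtree has height -1).
Bottom-up per-node check:
  node 2: h_left=-1, h_right=-1, diff=0 [OK], height=0
  node 8: h_left=0, h_right=-1, diff=1 [OK], height=1
  node 12: h_left=-1, h_right=-1, diff=0 [OK], height=0
  node 10: h_left=1, h_right=0, diff=1 [OK], height=2
  node 19: h_left=-1, h_right=-1, diff=0 [OK], height=0
  node 38: h_left=-1, h_right=-1, diff=0 [OK], height=0
  node 34: h_left=0, h_right=0, diff=0 [OK], height=1
  node 17: h_left=2, h_right=1, diff=1 [OK], height=3
All nodes satisfy the balance condition.
Result: Balanced


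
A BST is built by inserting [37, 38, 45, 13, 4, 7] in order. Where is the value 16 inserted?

Starting tree (level order): [37, 13, 38, 4, None, None, 45, None, 7]
Insertion path: 37 -> 13
Result: insert 16 as right child of 13
Final tree (level order): [37, 13, 38, 4, 16, None, 45, None, 7]


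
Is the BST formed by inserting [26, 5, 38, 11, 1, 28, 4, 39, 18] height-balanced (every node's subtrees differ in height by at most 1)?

Tree (level-order array): [26, 5, 38, 1, 11, 28, 39, None, 4, None, 18]
Definition: a tree is height-balanced if, at every node, |h(left) - h(right)| <= 1 (empty subtree has height -1).
Bottom-up per-node check:
  node 4: h_left=-1, h_right=-1, diff=0 [OK], height=0
  node 1: h_left=-1, h_right=0, diff=1 [OK], height=1
  node 18: h_left=-1, h_right=-1, diff=0 [OK], height=0
  node 11: h_left=-1, h_right=0, diff=1 [OK], height=1
  node 5: h_left=1, h_right=1, diff=0 [OK], height=2
  node 28: h_left=-1, h_right=-1, diff=0 [OK], height=0
  node 39: h_left=-1, h_right=-1, diff=0 [OK], height=0
  node 38: h_left=0, h_right=0, diff=0 [OK], height=1
  node 26: h_left=2, h_right=1, diff=1 [OK], height=3
All nodes satisfy the balance condition.
Result: Balanced


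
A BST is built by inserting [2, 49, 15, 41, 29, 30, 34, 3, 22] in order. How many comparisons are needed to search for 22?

Search path for 22: 2 -> 49 -> 15 -> 41 -> 29 -> 22
Found: True
Comparisons: 6


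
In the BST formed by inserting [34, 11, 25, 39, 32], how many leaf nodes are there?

Tree built from: [34, 11, 25, 39, 32]
Tree (level-order array): [34, 11, 39, None, 25, None, None, None, 32]
Rule: A leaf has 0 children.
Per-node child counts:
  node 34: 2 child(ren)
  node 11: 1 child(ren)
  node 25: 1 child(ren)
  node 32: 0 child(ren)
  node 39: 0 child(ren)
Matching nodes: [32, 39]
Count of leaf nodes: 2


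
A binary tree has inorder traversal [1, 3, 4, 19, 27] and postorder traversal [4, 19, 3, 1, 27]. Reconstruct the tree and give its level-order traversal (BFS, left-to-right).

Inorder:   [1, 3, 4, 19, 27]
Postorder: [4, 19, 3, 1, 27]
Algorithm: postorder visits root last, so walk postorder right-to-left;
each value is the root of the current inorder slice — split it at that
value, recurse on the right subtree first, then the left.
Recursive splits:
  root=27; inorder splits into left=[1, 3, 4, 19], right=[]
  root=1; inorder splits into left=[], right=[3, 4, 19]
  root=3; inorder splits into left=[], right=[4, 19]
  root=19; inorder splits into left=[4], right=[]
  root=4; inorder splits into left=[], right=[]
Reconstructed level-order: [27, 1, 3, 19, 4]


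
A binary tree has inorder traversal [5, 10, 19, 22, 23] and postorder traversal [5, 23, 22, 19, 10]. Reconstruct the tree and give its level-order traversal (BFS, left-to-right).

Inorder:   [5, 10, 19, 22, 23]
Postorder: [5, 23, 22, 19, 10]
Algorithm: postorder visits root last, so walk postorder right-to-left;
each value is the root of the current inorder slice — split it at that
value, recurse on the right subtree first, then the left.
Recursive splits:
  root=10; inorder splits into left=[5], right=[19, 22, 23]
  root=19; inorder splits into left=[], right=[22, 23]
  root=22; inorder splits into left=[], right=[23]
  root=23; inorder splits into left=[], right=[]
  root=5; inorder splits into left=[], right=[]
Reconstructed level-order: [10, 5, 19, 22, 23]


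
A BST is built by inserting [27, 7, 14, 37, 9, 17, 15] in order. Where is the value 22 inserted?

Starting tree (level order): [27, 7, 37, None, 14, None, None, 9, 17, None, None, 15]
Insertion path: 27 -> 7 -> 14 -> 17
Result: insert 22 as right child of 17
Final tree (level order): [27, 7, 37, None, 14, None, None, 9, 17, None, None, 15, 22]


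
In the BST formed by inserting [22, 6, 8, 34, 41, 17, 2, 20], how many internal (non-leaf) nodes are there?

Tree built from: [22, 6, 8, 34, 41, 17, 2, 20]
Tree (level-order array): [22, 6, 34, 2, 8, None, 41, None, None, None, 17, None, None, None, 20]
Rule: An internal node has at least one child.
Per-node child counts:
  node 22: 2 child(ren)
  node 6: 2 child(ren)
  node 2: 0 child(ren)
  node 8: 1 child(ren)
  node 17: 1 child(ren)
  node 20: 0 child(ren)
  node 34: 1 child(ren)
  node 41: 0 child(ren)
Matching nodes: [22, 6, 8, 17, 34]
Count of internal (non-leaf) nodes: 5


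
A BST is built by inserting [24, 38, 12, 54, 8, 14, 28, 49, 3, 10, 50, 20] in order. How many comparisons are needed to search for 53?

Search path for 53: 24 -> 38 -> 54 -> 49 -> 50
Found: False
Comparisons: 5


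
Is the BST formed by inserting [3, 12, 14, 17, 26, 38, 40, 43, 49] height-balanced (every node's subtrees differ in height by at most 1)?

Tree (level-order array): [3, None, 12, None, 14, None, 17, None, 26, None, 38, None, 40, None, 43, None, 49]
Definition: a tree is height-balanced if, at every node, |h(left) - h(right)| <= 1 (empty subtree has height -1).
Bottom-up per-node check:
  node 49: h_left=-1, h_right=-1, diff=0 [OK], height=0
  node 43: h_left=-1, h_right=0, diff=1 [OK], height=1
  node 40: h_left=-1, h_right=1, diff=2 [FAIL (|-1-1|=2 > 1)], height=2
  node 38: h_left=-1, h_right=2, diff=3 [FAIL (|-1-2|=3 > 1)], height=3
  node 26: h_left=-1, h_right=3, diff=4 [FAIL (|-1-3|=4 > 1)], height=4
  node 17: h_left=-1, h_right=4, diff=5 [FAIL (|-1-4|=5 > 1)], height=5
  node 14: h_left=-1, h_right=5, diff=6 [FAIL (|-1-5|=6 > 1)], height=6
  node 12: h_left=-1, h_right=6, diff=7 [FAIL (|-1-6|=7 > 1)], height=7
  node 3: h_left=-1, h_right=7, diff=8 [FAIL (|-1-7|=8 > 1)], height=8
Node 40 violates the condition: |-1 - 1| = 2 > 1.
Result: Not balanced


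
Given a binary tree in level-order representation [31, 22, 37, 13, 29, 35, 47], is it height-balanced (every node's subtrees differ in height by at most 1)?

Tree (level-order array): [31, 22, 37, 13, 29, 35, 47]
Definition: a tree is height-balanced if, at every node, |h(left) - h(right)| <= 1 (empty subtree has height -1).
Bottom-up per-node check:
  node 13: h_left=-1, h_right=-1, diff=0 [OK], height=0
  node 29: h_left=-1, h_right=-1, diff=0 [OK], height=0
  node 22: h_left=0, h_right=0, diff=0 [OK], height=1
  node 35: h_left=-1, h_right=-1, diff=0 [OK], height=0
  node 47: h_left=-1, h_right=-1, diff=0 [OK], height=0
  node 37: h_left=0, h_right=0, diff=0 [OK], height=1
  node 31: h_left=1, h_right=1, diff=0 [OK], height=2
All nodes satisfy the balance condition.
Result: Balanced


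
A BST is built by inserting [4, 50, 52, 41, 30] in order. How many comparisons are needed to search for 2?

Search path for 2: 4
Found: False
Comparisons: 1


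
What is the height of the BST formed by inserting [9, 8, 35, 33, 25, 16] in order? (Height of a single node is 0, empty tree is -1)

Insertion order: [9, 8, 35, 33, 25, 16]
Tree (level-order array): [9, 8, 35, None, None, 33, None, 25, None, 16]
Compute height bottom-up (empty subtree = -1):
  height(8) = 1 + max(-1, -1) = 0
  height(16) = 1 + max(-1, -1) = 0
  height(25) = 1 + max(0, -1) = 1
  height(33) = 1 + max(1, -1) = 2
  height(35) = 1 + max(2, -1) = 3
  height(9) = 1 + max(0, 3) = 4
Height = 4


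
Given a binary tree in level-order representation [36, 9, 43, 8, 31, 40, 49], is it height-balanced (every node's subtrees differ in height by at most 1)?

Tree (level-order array): [36, 9, 43, 8, 31, 40, 49]
Definition: a tree is height-balanced if, at every node, |h(left) - h(right)| <= 1 (empty subtree has height -1).
Bottom-up per-node check:
  node 8: h_left=-1, h_right=-1, diff=0 [OK], height=0
  node 31: h_left=-1, h_right=-1, diff=0 [OK], height=0
  node 9: h_left=0, h_right=0, diff=0 [OK], height=1
  node 40: h_left=-1, h_right=-1, diff=0 [OK], height=0
  node 49: h_left=-1, h_right=-1, diff=0 [OK], height=0
  node 43: h_left=0, h_right=0, diff=0 [OK], height=1
  node 36: h_left=1, h_right=1, diff=0 [OK], height=2
All nodes satisfy the balance condition.
Result: Balanced


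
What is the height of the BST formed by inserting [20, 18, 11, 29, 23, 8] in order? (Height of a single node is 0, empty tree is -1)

Insertion order: [20, 18, 11, 29, 23, 8]
Tree (level-order array): [20, 18, 29, 11, None, 23, None, 8]
Compute height bottom-up (empty subtree = -1):
  height(8) = 1 + max(-1, -1) = 0
  height(11) = 1 + max(0, -1) = 1
  height(18) = 1 + max(1, -1) = 2
  height(23) = 1 + max(-1, -1) = 0
  height(29) = 1 + max(0, -1) = 1
  height(20) = 1 + max(2, 1) = 3
Height = 3


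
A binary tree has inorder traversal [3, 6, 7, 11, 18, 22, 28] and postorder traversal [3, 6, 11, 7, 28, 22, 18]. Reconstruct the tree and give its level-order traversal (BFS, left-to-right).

Inorder:   [3, 6, 7, 11, 18, 22, 28]
Postorder: [3, 6, 11, 7, 28, 22, 18]
Algorithm: postorder visits root last, so walk postorder right-to-left;
each value is the root of the current inorder slice — split it at that
value, recurse on the right subtree first, then the left.
Recursive splits:
  root=18; inorder splits into left=[3, 6, 7, 11], right=[22, 28]
  root=22; inorder splits into left=[], right=[28]
  root=28; inorder splits into left=[], right=[]
  root=7; inorder splits into left=[3, 6], right=[11]
  root=11; inorder splits into left=[], right=[]
  root=6; inorder splits into left=[3], right=[]
  root=3; inorder splits into left=[], right=[]
Reconstructed level-order: [18, 7, 22, 6, 11, 28, 3]


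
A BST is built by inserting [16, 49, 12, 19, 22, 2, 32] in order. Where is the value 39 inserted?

Starting tree (level order): [16, 12, 49, 2, None, 19, None, None, None, None, 22, None, 32]
Insertion path: 16 -> 49 -> 19 -> 22 -> 32
Result: insert 39 as right child of 32
Final tree (level order): [16, 12, 49, 2, None, 19, None, None, None, None, 22, None, 32, None, 39]


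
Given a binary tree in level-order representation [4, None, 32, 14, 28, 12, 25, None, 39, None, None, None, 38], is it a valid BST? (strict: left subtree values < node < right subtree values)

Level-order array: [4, None, 32, 14, 28, 12, 25, None, 39, None, None, None, 38]
Validate using subtree bounds (lo, hi): at each node, require lo < value < hi,
then recurse left with hi=value and right with lo=value.
Preorder trace (stopping at first violation):
  at node 4 with bounds (-inf, +inf): OK
  at node 32 with bounds (4, +inf): OK
  at node 14 with bounds (4, 32): OK
  at node 12 with bounds (4, 14): OK
  at node 25 with bounds (14, 32): OK
  at node 38 with bounds (25, 32): VIOLATION
Node 38 violates its bound: not (25 < 38 < 32).
Result: Not a valid BST


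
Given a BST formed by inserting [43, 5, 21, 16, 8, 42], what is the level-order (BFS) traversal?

Tree insertion order: [43, 5, 21, 16, 8, 42]
Tree (level-order array): [43, 5, None, None, 21, 16, 42, 8]
BFS from the root, enqueuing left then right child of each popped node:
  queue [43] -> pop 43, enqueue [5], visited so far: [43]
  queue [5] -> pop 5, enqueue [21], visited so far: [43, 5]
  queue [21] -> pop 21, enqueue [16, 42], visited so far: [43, 5, 21]
  queue [16, 42] -> pop 16, enqueue [8], visited so far: [43, 5, 21, 16]
  queue [42, 8] -> pop 42, enqueue [none], visited so far: [43, 5, 21, 16, 42]
  queue [8] -> pop 8, enqueue [none], visited so far: [43, 5, 21, 16, 42, 8]
Result: [43, 5, 21, 16, 42, 8]


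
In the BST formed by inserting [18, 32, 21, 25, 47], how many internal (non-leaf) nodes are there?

Tree built from: [18, 32, 21, 25, 47]
Tree (level-order array): [18, None, 32, 21, 47, None, 25]
Rule: An internal node has at least one child.
Per-node child counts:
  node 18: 1 child(ren)
  node 32: 2 child(ren)
  node 21: 1 child(ren)
  node 25: 0 child(ren)
  node 47: 0 child(ren)
Matching nodes: [18, 32, 21]
Count of internal (non-leaf) nodes: 3


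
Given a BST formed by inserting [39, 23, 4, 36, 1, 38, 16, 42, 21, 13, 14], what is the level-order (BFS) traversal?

Tree insertion order: [39, 23, 4, 36, 1, 38, 16, 42, 21, 13, 14]
Tree (level-order array): [39, 23, 42, 4, 36, None, None, 1, 16, None, 38, None, None, 13, 21, None, None, None, 14]
BFS from the root, enqueuing left then right child of each popped node:
  queue [39] -> pop 39, enqueue [23, 42], visited so far: [39]
  queue [23, 42] -> pop 23, enqueue [4, 36], visited so far: [39, 23]
  queue [42, 4, 36] -> pop 42, enqueue [none], visited so far: [39, 23, 42]
  queue [4, 36] -> pop 4, enqueue [1, 16], visited so far: [39, 23, 42, 4]
  queue [36, 1, 16] -> pop 36, enqueue [38], visited so far: [39, 23, 42, 4, 36]
  queue [1, 16, 38] -> pop 1, enqueue [none], visited so far: [39, 23, 42, 4, 36, 1]
  queue [16, 38] -> pop 16, enqueue [13, 21], visited so far: [39, 23, 42, 4, 36, 1, 16]
  queue [38, 13, 21] -> pop 38, enqueue [none], visited so far: [39, 23, 42, 4, 36, 1, 16, 38]
  queue [13, 21] -> pop 13, enqueue [14], visited so far: [39, 23, 42, 4, 36, 1, 16, 38, 13]
  queue [21, 14] -> pop 21, enqueue [none], visited so far: [39, 23, 42, 4, 36, 1, 16, 38, 13, 21]
  queue [14] -> pop 14, enqueue [none], visited so far: [39, 23, 42, 4, 36, 1, 16, 38, 13, 21, 14]
Result: [39, 23, 42, 4, 36, 1, 16, 38, 13, 21, 14]


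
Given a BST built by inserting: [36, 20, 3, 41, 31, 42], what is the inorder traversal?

Tree insertion order: [36, 20, 3, 41, 31, 42]
Tree (level-order array): [36, 20, 41, 3, 31, None, 42]
Inorder traversal: [3, 20, 31, 36, 41, 42]


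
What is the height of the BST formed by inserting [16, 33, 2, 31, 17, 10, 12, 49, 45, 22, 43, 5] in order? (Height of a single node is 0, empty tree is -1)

Insertion order: [16, 33, 2, 31, 17, 10, 12, 49, 45, 22, 43, 5]
Tree (level-order array): [16, 2, 33, None, 10, 31, 49, 5, 12, 17, None, 45, None, None, None, None, None, None, 22, 43]
Compute height bottom-up (empty subtree = -1):
  height(5) = 1 + max(-1, -1) = 0
  height(12) = 1 + max(-1, -1) = 0
  height(10) = 1 + max(0, 0) = 1
  height(2) = 1 + max(-1, 1) = 2
  height(22) = 1 + max(-1, -1) = 0
  height(17) = 1 + max(-1, 0) = 1
  height(31) = 1 + max(1, -1) = 2
  height(43) = 1 + max(-1, -1) = 0
  height(45) = 1 + max(0, -1) = 1
  height(49) = 1 + max(1, -1) = 2
  height(33) = 1 + max(2, 2) = 3
  height(16) = 1 + max(2, 3) = 4
Height = 4


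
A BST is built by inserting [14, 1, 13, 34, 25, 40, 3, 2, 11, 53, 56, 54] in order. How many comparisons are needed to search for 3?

Search path for 3: 14 -> 1 -> 13 -> 3
Found: True
Comparisons: 4


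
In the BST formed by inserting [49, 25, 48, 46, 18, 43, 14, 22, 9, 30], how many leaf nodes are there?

Tree built from: [49, 25, 48, 46, 18, 43, 14, 22, 9, 30]
Tree (level-order array): [49, 25, None, 18, 48, 14, 22, 46, None, 9, None, None, None, 43, None, None, None, 30]
Rule: A leaf has 0 children.
Per-node child counts:
  node 49: 1 child(ren)
  node 25: 2 child(ren)
  node 18: 2 child(ren)
  node 14: 1 child(ren)
  node 9: 0 child(ren)
  node 22: 0 child(ren)
  node 48: 1 child(ren)
  node 46: 1 child(ren)
  node 43: 1 child(ren)
  node 30: 0 child(ren)
Matching nodes: [9, 22, 30]
Count of leaf nodes: 3


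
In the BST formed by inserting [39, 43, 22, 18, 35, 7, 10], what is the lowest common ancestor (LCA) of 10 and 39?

Tree insertion order: [39, 43, 22, 18, 35, 7, 10]
Tree (level-order array): [39, 22, 43, 18, 35, None, None, 7, None, None, None, None, 10]
In a BST, the LCA of p=10, q=39 is the first node v on the
root-to-leaf path with p <= v <= q (go left if both < v, right if both > v).
Walk from root:
  at 39: 10 <= 39 <= 39, this is the LCA
LCA = 39


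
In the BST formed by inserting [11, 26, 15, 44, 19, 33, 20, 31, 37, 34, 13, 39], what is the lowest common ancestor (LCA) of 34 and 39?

Tree insertion order: [11, 26, 15, 44, 19, 33, 20, 31, 37, 34, 13, 39]
Tree (level-order array): [11, None, 26, 15, 44, 13, 19, 33, None, None, None, None, 20, 31, 37, None, None, None, None, 34, 39]
In a BST, the LCA of p=34, q=39 is the first node v on the
root-to-leaf path with p <= v <= q (go left if both < v, right if both > v).
Walk from root:
  at 11: both 34 and 39 > 11, go right
  at 26: both 34 and 39 > 26, go right
  at 44: both 34 and 39 < 44, go left
  at 33: both 34 and 39 > 33, go right
  at 37: 34 <= 37 <= 39, this is the LCA
LCA = 37


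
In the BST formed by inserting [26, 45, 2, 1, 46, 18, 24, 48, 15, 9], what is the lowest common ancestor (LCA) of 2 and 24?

Tree insertion order: [26, 45, 2, 1, 46, 18, 24, 48, 15, 9]
Tree (level-order array): [26, 2, 45, 1, 18, None, 46, None, None, 15, 24, None, 48, 9]
In a BST, the LCA of p=2, q=24 is the first node v on the
root-to-leaf path with p <= v <= q (go left if both < v, right if both > v).
Walk from root:
  at 26: both 2 and 24 < 26, go left
  at 2: 2 <= 2 <= 24, this is the LCA
LCA = 2


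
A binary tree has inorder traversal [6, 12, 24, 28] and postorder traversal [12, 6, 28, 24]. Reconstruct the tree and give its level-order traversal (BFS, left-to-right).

Inorder:   [6, 12, 24, 28]
Postorder: [12, 6, 28, 24]
Algorithm: postorder visits root last, so walk postorder right-to-left;
each value is the root of the current inorder slice — split it at that
value, recurse on the right subtree first, then the left.
Recursive splits:
  root=24; inorder splits into left=[6, 12], right=[28]
  root=28; inorder splits into left=[], right=[]
  root=6; inorder splits into left=[], right=[12]
  root=12; inorder splits into left=[], right=[]
Reconstructed level-order: [24, 6, 28, 12]


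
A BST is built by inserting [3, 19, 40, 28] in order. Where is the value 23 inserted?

Starting tree (level order): [3, None, 19, None, 40, 28]
Insertion path: 3 -> 19 -> 40 -> 28
Result: insert 23 as left child of 28
Final tree (level order): [3, None, 19, None, 40, 28, None, 23]


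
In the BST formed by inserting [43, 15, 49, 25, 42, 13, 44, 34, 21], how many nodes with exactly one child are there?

Tree built from: [43, 15, 49, 25, 42, 13, 44, 34, 21]
Tree (level-order array): [43, 15, 49, 13, 25, 44, None, None, None, 21, 42, None, None, None, None, 34]
Rule: These are nodes with exactly 1 non-null child.
Per-node child counts:
  node 43: 2 child(ren)
  node 15: 2 child(ren)
  node 13: 0 child(ren)
  node 25: 2 child(ren)
  node 21: 0 child(ren)
  node 42: 1 child(ren)
  node 34: 0 child(ren)
  node 49: 1 child(ren)
  node 44: 0 child(ren)
Matching nodes: [42, 49]
Count of nodes with exactly one child: 2


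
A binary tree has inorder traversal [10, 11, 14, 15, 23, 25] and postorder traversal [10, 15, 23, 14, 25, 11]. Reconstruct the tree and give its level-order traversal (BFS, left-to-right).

Inorder:   [10, 11, 14, 15, 23, 25]
Postorder: [10, 15, 23, 14, 25, 11]
Algorithm: postorder visits root last, so walk postorder right-to-left;
each value is the root of the current inorder slice — split it at that
value, recurse on the right subtree first, then the left.
Recursive splits:
  root=11; inorder splits into left=[10], right=[14, 15, 23, 25]
  root=25; inorder splits into left=[14, 15, 23], right=[]
  root=14; inorder splits into left=[], right=[15, 23]
  root=23; inorder splits into left=[15], right=[]
  root=15; inorder splits into left=[], right=[]
  root=10; inorder splits into left=[], right=[]
Reconstructed level-order: [11, 10, 25, 14, 23, 15]


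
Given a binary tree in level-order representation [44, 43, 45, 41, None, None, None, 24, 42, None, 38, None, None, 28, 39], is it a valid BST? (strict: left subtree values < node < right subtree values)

Level-order array: [44, 43, 45, 41, None, None, None, 24, 42, None, 38, None, None, 28, 39]
Validate using subtree bounds (lo, hi): at each node, require lo < value < hi,
then recurse left with hi=value and right with lo=value.
Preorder trace (stopping at first violation):
  at node 44 with bounds (-inf, +inf): OK
  at node 43 with bounds (-inf, 44): OK
  at node 41 with bounds (-inf, 43): OK
  at node 24 with bounds (-inf, 41): OK
  at node 38 with bounds (24, 41): OK
  at node 28 with bounds (24, 38): OK
  at node 39 with bounds (38, 41): OK
  at node 42 with bounds (41, 43): OK
  at node 45 with bounds (44, +inf): OK
No violation found at any node.
Result: Valid BST


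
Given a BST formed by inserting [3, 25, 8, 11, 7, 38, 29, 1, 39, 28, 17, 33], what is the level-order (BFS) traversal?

Tree insertion order: [3, 25, 8, 11, 7, 38, 29, 1, 39, 28, 17, 33]
Tree (level-order array): [3, 1, 25, None, None, 8, 38, 7, 11, 29, 39, None, None, None, 17, 28, 33]
BFS from the root, enqueuing left then right child of each popped node:
  queue [3] -> pop 3, enqueue [1, 25], visited so far: [3]
  queue [1, 25] -> pop 1, enqueue [none], visited so far: [3, 1]
  queue [25] -> pop 25, enqueue [8, 38], visited so far: [3, 1, 25]
  queue [8, 38] -> pop 8, enqueue [7, 11], visited so far: [3, 1, 25, 8]
  queue [38, 7, 11] -> pop 38, enqueue [29, 39], visited so far: [3, 1, 25, 8, 38]
  queue [7, 11, 29, 39] -> pop 7, enqueue [none], visited so far: [3, 1, 25, 8, 38, 7]
  queue [11, 29, 39] -> pop 11, enqueue [17], visited so far: [3, 1, 25, 8, 38, 7, 11]
  queue [29, 39, 17] -> pop 29, enqueue [28, 33], visited so far: [3, 1, 25, 8, 38, 7, 11, 29]
  queue [39, 17, 28, 33] -> pop 39, enqueue [none], visited so far: [3, 1, 25, 8, 38, 7, 11, 29, 39]
  queue [17, 28, 33] -> pop 17, enqueue [none], visited so far: [3, 1, 25, 8, 38, 7, 11, 29, 39, 17]
  queue [28, 33] -> pop 28, enqueue [none], visited so far: [3, 1, 25, 8, 38, 7, 11, 29, 39, 17, 28]
  queue [33] -> pop 33, enqueue [none], visited so far: [3, 1, 25, 8, 38, 7, 11, 29, 39, 17, 28, 33]
Result: [3, 1, 25, 8, 38, 7, 11, 29, 39, 17, 28, 33]


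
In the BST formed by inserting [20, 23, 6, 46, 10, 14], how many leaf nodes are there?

Tree built from: [20, 23, 6, 46, 10, 14]
Tree (level-order array): [20, 6, 23, None, 10, None, 46, None, 14]
Rule: A leaf has 0 children.
Per-node child counts:
  node 20: 2 child(ren)
  node 6: 1 child(ren)
  node 10: 1 child(ren)
  node 14: 0 child(ren)
  node 23: 1 child(ren)
  node 46: 0 child(ren)
Matching nodes: [14, 46]
Count of leaf nodes: 2


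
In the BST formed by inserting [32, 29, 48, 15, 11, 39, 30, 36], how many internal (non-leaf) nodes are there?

Tree built from: [32, 29, 48, 15, 11, 39, 30, 36]
Tree (level-order array): [32, 29, 48, 15, 30, 39, None, 11, None, None, None, 36]
Rule: An internal node has at least one child.
Per-node child counts:
  node 32: 2 child(ren)
  node 29: 2 child(ren)
  node 15: 1 child(ren)
  node 11: 0 child(ren)
  node 30: 0 child(ren)
  node 48: 1 child(ren)
  node 39: 1 child(ren)
  node 36: 0 child(ren)
Matching nodes: [32, 29, 15, 48, 39]
Count of internal (non-leaf) nodes: 5


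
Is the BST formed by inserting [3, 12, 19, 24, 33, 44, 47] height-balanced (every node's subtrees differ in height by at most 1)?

Tree (level-order array): [3, None, 12, None, 19, None, 24, None, 33, None, 44, None, 47]
Definition: a tree is height-balanced if, at every node, |h(left) - h(right)| <= 1 (empty subtree has height -1).
Bottom-up per-node check:
  node 47: h_left=-1, h_right=-1, diff=0 [OK], height=0
  node 44: h_left=-1, h_right=0, diff=1 [OK], height=1
  node 33: h_left=-1, h_right=1, diff=2 [FAIL (|-1-1|=2 > 1)], height=2
  node 24: h_left=-1, h_right=2, diff=3 [FAIL (|-1-2|=3 > 1)], height=3
  node 19: h_left=-1, h_right=3, diff=4 [FAIL (|-1-3|=4 > 1)], height=4
  node 12: h_left=-1, h_right=4, diff=5 [FAIL (|-1-4|=5 > 1)], height=5
  node 3: h_left=-1, h_right=5, diff=6 [FAIL (|-1-5|=6 > 1)], height=6
Node 33 violates the condition: |-1 - 1| = 2 > 1.
Result: Not balanced


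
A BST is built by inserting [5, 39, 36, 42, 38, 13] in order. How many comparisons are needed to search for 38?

Search path for 38: 5 -> 39 -> 36 -> 38
Found: True
Comparisons: 4


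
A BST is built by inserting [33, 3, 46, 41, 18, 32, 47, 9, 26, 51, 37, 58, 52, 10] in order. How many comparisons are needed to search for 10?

Search path for 10: 33 -> 3 -> 18 -> 9 -> 10
Found: True
Comparisons: 5


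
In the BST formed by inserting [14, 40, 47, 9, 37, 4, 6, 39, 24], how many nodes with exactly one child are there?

Tree built from: [14, 40, 47, 9, 37, 4, 6, 39, 24]
Tree (level-order array): [14, 9, 40, 4, None, 37, 47, None, 6, 24, 39]
Rule: These are nodes with exactly 1 non-null child.
Per-node child counts:
  node 14: 2 child(ren)
  node 9: 1 child(ren)
  node 4: 1 child(ren)
  node 6: 0 child(ren)
  node 40: 2 child(ren)
  node 37: 2 child(ren)
  node 24: 0 child(ren)
  node 39: 0 child(ren)
  node 47: 0 child(ren)
Matching nodes: [9, 4]
Count of nodes with exactly one child: 2


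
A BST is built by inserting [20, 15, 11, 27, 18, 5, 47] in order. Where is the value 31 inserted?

Starting tree (level order): [20, 15, 27, 11, 18, None, 47, 5]
Insertion path: 20 -> 27 -> 47
Result: insert 31 as left child of 47
Final tree (level order): [20, 15, 27, 11, 18, None, 47, 5, None, None, None, 31]


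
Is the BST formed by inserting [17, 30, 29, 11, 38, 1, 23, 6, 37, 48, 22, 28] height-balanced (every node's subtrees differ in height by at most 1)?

Tree (level-order array): [17, 11, 30, 1, None, 29, 38, None, 6, 23, None, 37, 48, None, None, 22, 28]
Definition: a tree is height-balanced if, at every node, |h(left) - h(right)| <= 1 (empty subtree has height -1).
Bottom-up per-node check:
  node 6: h_left=-1, h_right=-1, diff=0 [OK], height=0
  node 1: h_left=-1, h_right=0, diff=1 [OK], height=1
  node 11: h_left=1, h_right=-1, diff=2 [FAIL (|1--1|=2 > 1)], height=2
  node 22: h_left=-1, h_right=-1, diff=0 [OK], height=0
  node 28: h_left=-1, h_right=-1, diff=0 [OK], height=0
  node 23: h_left=0, h_right=0, diff=0 [OK], height=1
  node 29: h_left=1, h_right=-1, diff=2 [FAIL (|1--1|=2 > 1)], height=2
  node 37: h_left=-1, h_right=-1, diff=0 [OK], height=0
  node 48: h_left=-1, h_right=-1, diff=0 [OK], height=0
  node 38: h_left=0, h_right=0, diff=0 [OK], height=1
  node 30: h_left=2, h_right=1, diff=1 [OK], height=3
  node 17: h_left=2, h_right=3, diff=1 [OK], height=4
Node 11 violates the condition: |1 - -1| = 2 > 1.
Result: Not balanced


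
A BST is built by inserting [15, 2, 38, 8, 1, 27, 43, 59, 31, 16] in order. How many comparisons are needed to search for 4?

Search path for 4: 15 -> 2 -> 8
Found: False
Comparisons: 3


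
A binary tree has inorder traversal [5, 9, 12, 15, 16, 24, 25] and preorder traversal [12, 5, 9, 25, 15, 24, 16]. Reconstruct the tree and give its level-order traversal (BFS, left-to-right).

Inorder:  [5, 9, 12, 15, 16, 24, 25]
Preorder: [12, 5, 9, 25, 15, 24, 16]
Algorithm: preorder visits root first, so consume preorder in order;
for each root, split the current inorder slice at that value into
left-subtree inorder and right-subtree inorder, then recurse.
Recursive splits:
  root=12; inorder splits into left=[5, 9], right=[15, 16, 24, 25]
  root=5; inorder splits into left=[], right=[9]
  root=9; inorder splits into left=[], right=[]
  root=25; inorder splits into left=[15, 16, 24], right=[]
  root=15; inorder splits into left=[], right=[16, 24]
  root=24; inorder splits into left=[16], right=[]
  root=16; inorder splits into left=[], right=[]
Reconstructed level-order: [12, 5, 25, 9, 15, 24, 16]


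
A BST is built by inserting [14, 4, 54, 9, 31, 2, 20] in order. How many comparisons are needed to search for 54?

Search path for 54: 14 -> 54
Found: True
Comparisons: 2


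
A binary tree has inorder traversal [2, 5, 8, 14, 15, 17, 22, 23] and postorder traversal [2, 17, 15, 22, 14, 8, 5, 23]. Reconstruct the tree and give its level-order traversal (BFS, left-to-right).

Inorder:   [2, 5, 8, 14, 15, 17, 22, 23]
Postorder: [2, 17, 15, 22, 14, 8, 5, 23]
Algorithm: postorder visits root last, so walk postorder right-to-left;
each value is the root of the current inorder slice — split it at that
value, recurse on the right subtree first, then the left.
Recursive splits:
  root=23; inorder splits into left=[2, 5, 8, 14, 15, 17, 22], right=[]
  root=5; inorder splits into left=[2], right=[8, 14, 15, 17, 22]
  root=8; inorder splits into left=[], right=[14, 15, 17, 22]
  root=14; inorder splits into left=[], right=[15, 17, 22]
  root=22; inorder splits into left=[15, 17], right=[]
  root=15; inorder splits into left=[], right=[17]
  root=17; inorder splits into left=[], right=[]
  root=2; inorder splits into left=[], right=[]
Reconstructed level-order: [23, 5, 2, 8, 14, 22, 15, 17]


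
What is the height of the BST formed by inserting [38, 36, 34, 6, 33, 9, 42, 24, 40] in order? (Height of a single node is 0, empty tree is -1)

Insertion order: [38, 36, 34, 6, 33, 9, 42, 24, 40]
Tree (level-order array): [38, 36, 42, 34, None, 40, None, 6, None, None, None, None, 33, 9, None, None, 24]
Compute height bottom-up (empty subtree = -1):
  height(24) = 1 + max(-1, -1) = 0
  height(9) = 1 + max(-1, 0) = 1
  height(33) = 1 + max(1, -1) = 2
  height(6) = 1 + max(-1, 2) = 3
  height(34) = 1 + max(3, -1) = 4
  height(36) = 1 + max(4, -1) = 5
  height(40) = 1 + max(-1, -1) = 0
  height(42) = 1 + max(0, -1) = 1
  height(38) = 1 + max(5, 1) = 6
Height = 6


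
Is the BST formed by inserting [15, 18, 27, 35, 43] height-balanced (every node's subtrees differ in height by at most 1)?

Tree (level-order array): [15, None, 18, None, 27, None, 35, None, 43]
Definition: a tree is height-balanced if, at every node, |h(left) - h(right)| <= 1 (empty subtree has height -1).
Bottom-up per-node check:
  node 43: h_left=-1, h_right=-1, diff=0 [OK], height=0
  node 35: h_left=-1, h_right=0, diff=1 [OK], height=1
  node 27: h_left=-1, h_right=1, diff=2 [FAIL (|-1-1|=2 > 1)], height=2
  node 18: h_left=-1, h_right=2, diff=3 [FAIL (|-1-2|=3 > 1)], height=3
  node 15: h_left=-1, h_right=3, diff=4 [FAIL (|-1-3|=4 > 1)], height=4
Node 27 violates the condition: |-1 - 1| = 2 > 1.
Result: Not balanced


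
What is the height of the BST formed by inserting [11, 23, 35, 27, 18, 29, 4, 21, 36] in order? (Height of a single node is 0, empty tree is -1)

Insertion order: [11, 23, 35, 27, 18, 29, 4, 21, 36]
Tree (level-order array): [11, 4, 23, None, None, 18, 35, None, 21, 27, 36, None, None, None, 29]
Compute height bottom-up (empty subtree = -1):
  height(4) = 1 + max(-1, -1) = 0
  height(21) = 1 + max(-1, -1) = 0
  height(18) = 1 + max(-1, 0) = 1
  height(29) = 1 + max(-1, -1) = 0
  height(27) = 1 + max(-1, 0) = 1
  height(36) = 1 + max(-1, -1) = 0
  height(35) = 1 + max(1, 0) = 2
  height(23) = 1 + max(1, 2) = 3
  height(11) = 1 + max(0, 3) = 4
Height = 4


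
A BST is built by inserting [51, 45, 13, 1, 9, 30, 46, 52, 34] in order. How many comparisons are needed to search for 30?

Search path for 30: 51 -> 45 -> 13 -> 30
Found: True
Comparisons: 4


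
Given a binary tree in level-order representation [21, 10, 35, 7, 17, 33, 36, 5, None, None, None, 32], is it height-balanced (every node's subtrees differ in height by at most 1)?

Tree (level-order array): [21, 10, 35, 7, 17, 33, 36, 5, None, None, None, 32]
Definition: a tree is height-balanced if, at every node, |h(left) - h(right)| <= 1 (empty subtree has height -1).
Bottom-up per-node check:
  node 5: h_left=-1, h_right=-1, diff=0 [OK], height=0
  node 7: h_left=0, h_right=-1, diff=1 [OK], height=1
  node 17: h_left=-1, h_right=-1, diff=0 [OK], height=0
  node 10: h_left=1, h_right=0, diff=1 [OK], height=2
  node 32: h_left=-1, h_right=-1, diff=0 [OK], height=0
  node 33: h_left=0, h_right=-1, diff=1 [OK], height=1
  node 36: h_left=-1, h_right=-1, diff=0 [OK], height=0
  node 35: h_left=1, h_right=0, diff=1 [OK], height=2
  node 21: h_left=2, h_right=2, diff=0 [OK], height=3
All nodes satisfy the balance condition.
Result: Balanced


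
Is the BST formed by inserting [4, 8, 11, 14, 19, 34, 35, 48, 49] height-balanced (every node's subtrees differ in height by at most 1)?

Tree (level-order array): [4, None, 8, None, 11, None, 14, None, 19, None, 34, None, 35, None, 48, None, 49]
Definition: a tree is height-balanced if, at every node, |h(left) - h(right)| <= 1 (empty subtree has height -1).
Bottom-up per-node check:
  node 49: h_left=-1, h_right=-1, diff=0 [OK], height=0
  node 48: h_left=-1, h_right=0, diff=1 [OK], height=1
  node 35: h_left=-1, h_right=1, diff=2 [FAIL (|-1-1|=2 > 1)], height=2
  node 34: h_left=-1, h_right=2, diff=3 [FAIL (|-1-2|=3 > 1)], height=3
  node 19: h_left=-1, h_right=3, diff=4 [FAIL (|-1-3|=4 > 1)], height=4
  node 14: h_left=-1, h_right=4, diff=5 [FAIL (|-1-4|=5 > 1)], height=5
  node 11: h_left=-1, h_right=5, diff=6 [FAIL (|-1-5|=6 > 1)], height=6
  node 8: h_left=-1, h_right=6, diff=7 [FAIL (|-1-6|=7 > 1)], height=7
  node 4: h_left=-1, h_right=7, diff=8 [FAIL (|-1-7|=8 > 1)], height=8
Node 35 violates the condition: |-1 - 1| = 2 > 1.
Result: Not balanced
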